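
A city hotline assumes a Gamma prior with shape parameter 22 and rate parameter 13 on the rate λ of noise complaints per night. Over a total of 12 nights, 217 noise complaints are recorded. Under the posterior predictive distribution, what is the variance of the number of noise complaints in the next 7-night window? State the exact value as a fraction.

Total count 217 over total exposure 12 nights.
Gamma(α, β) with Poisson data over total exposure Σt gives posterior Gamma(α+Σx, β+Σt) = Gamma(239, 25).
The posterior predictive for a window of length T is Negative Binomial with variance T·α'·(β'+T)/β'² = 7·239·32/625 = 53536/625.

53536/625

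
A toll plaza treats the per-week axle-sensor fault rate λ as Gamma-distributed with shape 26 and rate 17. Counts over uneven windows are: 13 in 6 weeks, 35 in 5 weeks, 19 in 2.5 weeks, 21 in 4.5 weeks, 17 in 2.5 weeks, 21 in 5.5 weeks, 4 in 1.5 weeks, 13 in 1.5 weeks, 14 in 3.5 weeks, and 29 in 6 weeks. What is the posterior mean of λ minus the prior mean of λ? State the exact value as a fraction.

Total count: 13 + 35 + 19 + 21 + 17 + 21 + 4 + 13 + 14 + 29 = 186.
Total exposure: 6 + 5 + 2.5 + 4.5 + 2.5 + 5.5 + 1.5 + 1.5 + 3.5 + 6 = 38.5 weeks.
The Gamma prior is conjugate for the Poisson rate, so λ | data ~ Gamma(26+186, 17+38.5) = Gamma(212, 111/2).
Posterior mean = 212/(111/2) = 424/111; prior mean = 26/17 = 26/17. Difference = 424/111 − 26/17 = 4322/1887.

4322/1887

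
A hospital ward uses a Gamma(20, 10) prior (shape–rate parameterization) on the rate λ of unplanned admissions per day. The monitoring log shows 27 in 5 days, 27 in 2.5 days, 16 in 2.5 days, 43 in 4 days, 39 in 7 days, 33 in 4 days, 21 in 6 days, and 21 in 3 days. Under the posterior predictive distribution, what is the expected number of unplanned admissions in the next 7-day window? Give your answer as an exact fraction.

1729/44

Total count: 27 + 27 + 16 + 43 + 39 + 33 + 21 + 21 = 227.
Total exposure: 5 + 2.5 + 2.5 + 4 + 7 + 4 + 6 + 3 = 34 days.
The Gamma prior is conjugate for the Poisson rate, so λ | data ~ Gamma(20+227, 10+34) = Gamma(247, 44).
Predictive mean over a 7-day window = T·E[λ|data] = 7·247/44 = 1729/44.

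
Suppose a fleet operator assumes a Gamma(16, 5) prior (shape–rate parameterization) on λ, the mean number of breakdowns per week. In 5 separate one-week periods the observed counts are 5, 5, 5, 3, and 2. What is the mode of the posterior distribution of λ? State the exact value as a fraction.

Total count: 5 + 5 + 5 + 3 + 2 = 20.
Total exposure: 5 weeks.
Gamma(α, β) with Poisson data over total exposure Σt gives posterior Gamma(α+Σx, β+Σt) = Gamma(36, 10).
Posterior mode = (α'−1)/β' = 35/10 = 7/2.

7/2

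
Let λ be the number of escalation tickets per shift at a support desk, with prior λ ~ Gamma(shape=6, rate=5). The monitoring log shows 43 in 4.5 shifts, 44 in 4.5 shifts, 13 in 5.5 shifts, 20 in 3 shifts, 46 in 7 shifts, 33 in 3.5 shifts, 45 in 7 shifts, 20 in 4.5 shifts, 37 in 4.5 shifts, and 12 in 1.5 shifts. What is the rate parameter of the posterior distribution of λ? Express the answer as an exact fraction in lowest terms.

101/2

Total count: 43 + 44 + 13 + 20 + 46 + 33 + 45 + 20 + 37 + 12 = 313.
Total exposure: 4.5 + 4.5 + 5.5 + 3 + 7 + 3.5 + 7 + 4.5 + 4.5 + 1.5 = 45.5 shifts.
The Gamma prior is conjugate for the Poisson rate, so λ | data ~ Gamma(6+313, 5+45.5) = Gamma(319, 101/2).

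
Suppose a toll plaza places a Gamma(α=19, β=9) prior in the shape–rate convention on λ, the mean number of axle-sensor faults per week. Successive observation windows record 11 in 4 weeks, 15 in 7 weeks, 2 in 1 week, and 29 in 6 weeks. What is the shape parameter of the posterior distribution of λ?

76

Total count: 11 + 15 + 2 + 29 = 57.
Total exposure: 4 + 7 + 1 + 6 = 18 weeks.
By Gamma–Poisson conjugacy, the posterior is Gamma(α + Σx, β + Σt) = Gamma(19 + 57, 9 + 18) = Gamma(76, 27).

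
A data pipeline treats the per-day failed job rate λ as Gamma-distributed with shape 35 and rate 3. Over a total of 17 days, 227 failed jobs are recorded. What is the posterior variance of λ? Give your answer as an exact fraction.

131/200

Total count 227 over total exposure 17 days.
Posterior: α' = 35 + 227 = 262, β' = 3 + 17 = 20.
Posterior variance = α'/β'² = 262/400 = 131/200.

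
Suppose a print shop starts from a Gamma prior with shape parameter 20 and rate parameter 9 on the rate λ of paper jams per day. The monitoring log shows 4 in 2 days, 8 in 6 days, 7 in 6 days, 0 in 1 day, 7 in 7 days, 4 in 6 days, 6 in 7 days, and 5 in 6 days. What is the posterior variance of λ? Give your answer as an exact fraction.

Total count: 4 + 8 + 7 + 0 + 7 + 4 + 6 + 5 = 41.
Total exposure: 2 + 6 + 6 + 1 + 7 + 6 + 7 + 6 = 41 days.
By Gamma–Poisson conjugacy, the posterior is Gamma(α + Σx, β + Σt) = Gamma(20 + 41, 9 + 41) = Gamma(61, 50).
Posterior variance = α'/β'² = 61/2500.

61/2500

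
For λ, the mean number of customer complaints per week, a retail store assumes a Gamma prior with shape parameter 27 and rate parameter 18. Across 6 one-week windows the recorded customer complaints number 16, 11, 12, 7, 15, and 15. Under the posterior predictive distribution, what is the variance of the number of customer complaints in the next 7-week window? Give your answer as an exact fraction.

Total count: 16 + 11 + 12 + 7 + 15 + 15 = 76.
Total exposure: 6 weeks.
The Gamma prior is conjugate for the Poisson rate, so λ | data ~ Gamma(27+76, 18+6) = Gamma(103, 24).
The posterior predictive for a window of length T is Negative Binomial with variance T·α'·(β'+T)/β'² = 7·103·31/576 = 22351/576.

22351/576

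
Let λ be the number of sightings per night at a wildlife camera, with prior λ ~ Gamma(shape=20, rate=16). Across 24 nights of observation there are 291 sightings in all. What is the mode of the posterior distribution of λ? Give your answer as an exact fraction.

Total count 291 over total exposure 24 nights.
The Gamma prior is conjugate for the Poisson rate, so λ | data ~ Gamma(20+291, 16+24) = Gamma(311, 40).
Posterior mode = (α'−1)/β' = 310/40 = 31/4.

31/4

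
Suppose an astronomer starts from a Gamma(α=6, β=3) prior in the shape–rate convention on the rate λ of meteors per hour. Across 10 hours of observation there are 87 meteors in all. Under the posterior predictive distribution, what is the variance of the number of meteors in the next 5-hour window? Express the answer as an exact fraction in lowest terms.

8370/169

Total count 87 over total exposure 10 hours.
Gamma(α, β) with Poisson data over total exposure Σt gives posterior Gamma(α+Σx, β+Σt) = Gamma(93, 13).
The posterior predictive for a window of length T is Negative Binomial with variance T·α'·(β'+T)/β'² = 5·93·18/169 = 8370/169.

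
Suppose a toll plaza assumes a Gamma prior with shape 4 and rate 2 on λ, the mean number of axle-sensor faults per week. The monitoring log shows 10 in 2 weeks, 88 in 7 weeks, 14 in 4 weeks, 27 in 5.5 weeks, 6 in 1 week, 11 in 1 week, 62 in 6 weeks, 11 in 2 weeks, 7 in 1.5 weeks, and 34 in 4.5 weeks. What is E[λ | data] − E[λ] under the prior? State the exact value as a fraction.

402/73

Total count: 10 + 88 + 14 + 27 + 6 + 11 + 62 + 11 + 7 + 34 = 270.
Total exposure: 2 + 7 + 4 + 5.5 + 1 + 1 + 6 + 2 + 1.5 + 4.5 = 34.5 weeks.
The Gamma prior is conjugate for the Poisson rate, so λ | data ~ Gamma(4+270, 2+34.5) = Gamma(274, 73/2).
Posterior mean = 274/(73/2) = 548/73; prior mean = 4/2 = 2. Difference = 548/73 − 2 = 402/73.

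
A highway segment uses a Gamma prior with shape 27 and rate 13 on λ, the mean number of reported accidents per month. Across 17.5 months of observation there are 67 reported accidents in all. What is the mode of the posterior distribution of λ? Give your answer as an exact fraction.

Total count 67 over total exposure 17.5 months.
Posterior: α' = 27 + 67 = 94, β' = 13 + 17.5 = 61/2.
Posterior mode = (α'−1)/β' = 93/(61/2) = 186/61.

186/61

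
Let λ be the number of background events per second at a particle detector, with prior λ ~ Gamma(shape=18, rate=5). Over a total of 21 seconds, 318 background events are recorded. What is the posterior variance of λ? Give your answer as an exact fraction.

Total count 318 over total exposure 21 seconds.
Conjugate update: add total count to the shape and total exposure to the rate, giving Gamma(336, 26).
Posterior variance = α'/β'² = 336/676 = 84/169.

84/169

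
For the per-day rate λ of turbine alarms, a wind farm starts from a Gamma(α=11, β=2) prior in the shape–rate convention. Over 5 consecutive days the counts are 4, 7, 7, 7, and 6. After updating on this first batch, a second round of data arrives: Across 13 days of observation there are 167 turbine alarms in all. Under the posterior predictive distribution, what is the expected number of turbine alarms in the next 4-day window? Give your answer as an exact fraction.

Total count: 4 + 7 + 7 + 7 + 6 = 31.
Total exposure: 5 days.
After the first batch: Gamma(11 + 31, 2 + 5) = Gamma(42, 7).
Total count 167 over total exposure 13 days.
After the second batch: Gamma(42 + 167, 7 + 13) = Gamma(209, 20).
Predictive mean over a 4-day window = T·E[λ|data] = 4·209/20 = 209/5.

209/5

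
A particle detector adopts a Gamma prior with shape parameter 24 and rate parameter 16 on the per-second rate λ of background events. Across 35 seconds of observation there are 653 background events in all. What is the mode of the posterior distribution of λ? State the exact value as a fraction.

Total count 653 over total exposure 35 seconds.
Posterior: α' = 24 + 653 = 677, β' = 16 + 35 = 51.
Posterior mode = (α'−1)/β' = 676/51.

676/51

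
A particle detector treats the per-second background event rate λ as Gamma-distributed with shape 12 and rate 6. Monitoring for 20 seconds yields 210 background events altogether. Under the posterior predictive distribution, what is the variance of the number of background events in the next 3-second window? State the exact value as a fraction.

Total count 210 over total exposure 20 seconds.
The Gamma prior is conjugate for the Poisson rate, so λ | data ~ Gamma(12+210, 6+20) = Gamma(222, 26).
The posterior predictive for a window of length T is Negative Binomial with variance T·α'·(β'+T)/β'² = 3·222·29/676 = 9657/338.

9657/338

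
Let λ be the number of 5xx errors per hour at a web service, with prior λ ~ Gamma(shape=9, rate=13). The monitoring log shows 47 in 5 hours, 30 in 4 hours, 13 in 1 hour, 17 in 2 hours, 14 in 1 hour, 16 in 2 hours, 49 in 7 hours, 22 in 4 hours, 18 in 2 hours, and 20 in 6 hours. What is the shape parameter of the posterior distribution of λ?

Total count: 47 + 30 + 13 + 17 + 14 + 16 + 49 + 22 + 18 + 20 = 246.
Total exposure: 5 + 4 + 1 + 2 + 1 + 2 + 7 + 4 + 2 + 6 = 34 hours.
Gamma(α, β) with Poisson data over total exposure Σt gives posterior Gamma(α+Σx, β+Σt) = Gamma(255, 47).

255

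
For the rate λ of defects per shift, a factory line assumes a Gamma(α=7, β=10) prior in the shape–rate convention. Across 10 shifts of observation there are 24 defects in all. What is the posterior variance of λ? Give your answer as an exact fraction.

Total count 24 over total exposure 10 shifts.
Conjugate update: add total count to the shape and total exposure to the rate, giving Gamma(31, 20).
Posterior variance = α'/β'² = 31/400.

31/400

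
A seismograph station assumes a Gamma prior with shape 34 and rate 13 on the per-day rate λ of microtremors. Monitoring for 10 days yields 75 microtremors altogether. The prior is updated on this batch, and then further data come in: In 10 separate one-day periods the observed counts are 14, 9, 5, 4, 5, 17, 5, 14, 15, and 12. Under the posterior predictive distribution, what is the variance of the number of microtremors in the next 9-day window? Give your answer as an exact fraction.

798/11

Total count 75 over total exposure 10 days.
After the first batch: Gamma(34 + 75, 13 + 10) = Gamma(109, 23).
Total count: 14 + 9 + 5 + 4 + 5 + 17 + 5 + 14 + 15 + 12 = 100.
Total exposure: 10 days.
After the second batch: Gamma(109 + 100, 23 + 10) = Gamma(209, 33).
The posterior predictive for a window of length T is Negative Binomial with variance T·α'·(β'+T)/β'² = 9·209·42/1089 = 798/11.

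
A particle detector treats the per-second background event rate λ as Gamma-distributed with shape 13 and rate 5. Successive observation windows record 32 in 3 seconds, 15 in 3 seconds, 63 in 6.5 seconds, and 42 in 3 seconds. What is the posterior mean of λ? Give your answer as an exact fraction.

330/41

Total count: 32 + 15 + 63 + 42 = 152.
Total exposure: 3 + 3 + 6.5 + 3 = 15.5 seconds.
Posterior: α' = 13 + 152 = 165, β' = 5 + 15.5 = 41/2.
Posterior mean = α'/β' = 165/(41/2) = 330/41.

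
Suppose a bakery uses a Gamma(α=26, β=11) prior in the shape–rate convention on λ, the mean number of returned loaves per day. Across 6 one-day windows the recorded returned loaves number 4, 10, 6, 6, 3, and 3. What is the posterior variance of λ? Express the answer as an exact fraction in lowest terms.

Total count: 4 + 10 + 6 + 6 + 3 + 3 = 32.
Total exposure: 6 days.
Posterior: α' = 26 + 32 = 58, β' = 11 + 6 = 17.
Posterior variance = α'/β'² = 58/289.

58/289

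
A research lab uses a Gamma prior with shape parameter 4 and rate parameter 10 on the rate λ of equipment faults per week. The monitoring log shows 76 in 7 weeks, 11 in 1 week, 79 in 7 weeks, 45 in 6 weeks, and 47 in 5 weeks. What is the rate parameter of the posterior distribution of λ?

36

Total count: 76 + 11 + 79 + 45 + 47 = 258.
Total exposure: 7 + 1 + 7 + 6 + 5 = 26 weeks.
By Gamma–Poisson conjugacy, the posterior is Gamma(α + Σx, β + Σt) = Gamma(4 + 258, 10 + 26) = Gamma(262, 36).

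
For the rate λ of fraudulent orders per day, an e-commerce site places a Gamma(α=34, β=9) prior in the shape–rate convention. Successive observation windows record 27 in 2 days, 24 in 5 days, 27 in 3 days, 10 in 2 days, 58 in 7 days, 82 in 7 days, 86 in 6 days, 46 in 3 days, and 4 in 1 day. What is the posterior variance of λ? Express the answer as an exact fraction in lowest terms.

398/2025

Total count: 27 + 24 + 27 + 10 + 58 + 82 + 86 + 46 + 4 = 364.
Total exposure: 2 + 5 + 3 + 2 + 7 + 7 + 6 + 3 + 1 = 36 days.
Gamma(α, β) with Poisson data over total exposure Σt gives posterior Gamma(α+Σx, β+Σt) = Gamma(398, 45).
Posterior variance = α'/β'² = 398/2025.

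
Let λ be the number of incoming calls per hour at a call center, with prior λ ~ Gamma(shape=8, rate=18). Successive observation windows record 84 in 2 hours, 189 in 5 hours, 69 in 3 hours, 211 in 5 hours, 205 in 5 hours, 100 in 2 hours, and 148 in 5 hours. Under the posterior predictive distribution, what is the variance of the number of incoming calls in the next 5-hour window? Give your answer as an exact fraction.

Total count: 84 + 189 + 69 + 211 + 205 + 100 + 148 = 1006.
Total exposure: 2 + 5 + 3 + 5 + 5 + 2 + 5 = 27 hours.
Conjugate update: add total count to the shape and total exposure to the rate, giving Gamma(1014, 45).
The posterior predictive for a window of length T is Negative Binomial with variance T·α'·(β'+T)/β'² = 5·1014·50/2025 = 3380/27.

3380/27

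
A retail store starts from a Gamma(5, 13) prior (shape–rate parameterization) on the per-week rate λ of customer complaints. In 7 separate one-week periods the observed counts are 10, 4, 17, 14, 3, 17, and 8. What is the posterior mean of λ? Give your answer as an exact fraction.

39/10

Total count: 10 + 4 + 17 + 14 + 3 + 17 + 8 = 73.
Total exposure: 7 weeks.
By Gamma–Poisson conjugacy, the posterior is Gamma(α + Σx, β + Σt) = Gamma(5 + 73, 13 + 7) = Gamma(78, 20).
Posterior mean = α'/β' = 78/20 = 39/10.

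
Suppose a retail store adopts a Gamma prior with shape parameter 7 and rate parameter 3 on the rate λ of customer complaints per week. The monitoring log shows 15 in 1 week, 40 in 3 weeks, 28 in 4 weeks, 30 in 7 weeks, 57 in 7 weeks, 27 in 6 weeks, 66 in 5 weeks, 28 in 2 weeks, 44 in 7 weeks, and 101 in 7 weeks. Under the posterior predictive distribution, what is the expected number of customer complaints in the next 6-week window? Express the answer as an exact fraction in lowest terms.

1329/26

Total count: 15 + 40 + 28 + 30 + 57 + 27 + 66 + 28 + 44 + 101 = 436.
Total exposure: 1 + 3 + 4 + 7 + 7 + 6 + 5 + 2 + 7 + 7 = 49 weeks.
Gamma(α, β) with Poisson data over total exposure Σt gives posterior Gamma(α+Σx, β+Σt) = Gamma(443, 52).
Predictive mean over a 6-week window = T·E[λ|data] = 6·443/52 = 1329/26.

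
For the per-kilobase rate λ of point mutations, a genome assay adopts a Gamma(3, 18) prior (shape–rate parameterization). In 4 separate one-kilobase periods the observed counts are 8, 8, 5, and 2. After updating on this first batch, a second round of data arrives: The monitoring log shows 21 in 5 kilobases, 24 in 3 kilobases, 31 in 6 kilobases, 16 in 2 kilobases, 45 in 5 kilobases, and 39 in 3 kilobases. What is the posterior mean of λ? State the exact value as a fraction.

Total count: 8 + 8 + 5 + 2 = 23.
Total exposure: 4 kilobases.
After the first batch: Gamma(3 + 23, 18 + 4) = Gamma(26, 22).
Total count: 21 + 24 + 31 + 16 + 45 + 39 = 176.
Total exposure: 5 + 3 + 6 + 2 + 5 + 3 = 24 kilobases.
After the second batch: Gamma(26 + 176, 22 + 24) = Gamma(202, 46).
Posterior mean = α'/β' = 202/46 = 101/23.

101/23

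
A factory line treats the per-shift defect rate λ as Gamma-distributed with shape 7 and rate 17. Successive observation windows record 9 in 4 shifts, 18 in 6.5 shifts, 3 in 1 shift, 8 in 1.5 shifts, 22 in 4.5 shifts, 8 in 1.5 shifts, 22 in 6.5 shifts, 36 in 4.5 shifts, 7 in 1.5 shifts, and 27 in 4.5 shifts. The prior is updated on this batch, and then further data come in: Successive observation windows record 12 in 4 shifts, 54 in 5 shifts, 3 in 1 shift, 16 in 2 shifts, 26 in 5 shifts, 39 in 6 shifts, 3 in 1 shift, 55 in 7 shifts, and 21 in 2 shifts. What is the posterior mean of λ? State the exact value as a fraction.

Total count: 9 + 18 + 3 + 8 + 22 + 8 + 22 + 36 + 7 + 27 = 160.
Total exposure: 4 + 6.5 + 1 + 1.5 + 4.5 + 1.5 + 6.5 + 4.5 + 1.5 + 4.5 = 36 shifts.
After the first batch: Gamma(7 + 160, 17 + 36) = Gamma(167, 53).
Total count: 12 + 54 + 3 + 16 + 26 + 39 + 3 + 55 + 21 = 229.
Total exposure: 4 + 5 + 1 + 2 + 5 + 6 + 1 + 7 + 2 = 33 shifts.
After the second batch: Gamma(167 + 229, 53 + 33) = Gamma(396, 86).
Posterior mean = α'/β' = 396/86 = 198/43.

198/43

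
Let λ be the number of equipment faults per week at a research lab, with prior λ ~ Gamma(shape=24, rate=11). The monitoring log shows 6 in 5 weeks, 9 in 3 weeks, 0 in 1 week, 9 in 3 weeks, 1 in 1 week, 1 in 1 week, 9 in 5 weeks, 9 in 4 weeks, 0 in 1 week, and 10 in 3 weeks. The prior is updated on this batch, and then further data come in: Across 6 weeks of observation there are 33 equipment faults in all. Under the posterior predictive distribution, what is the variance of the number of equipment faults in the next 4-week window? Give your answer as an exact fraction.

Total count: 6 + 9 + 0 + 9 + 1 + 1 + 9 + 9 + 0 + 10 = 54.
Total exposure: 5 + 3 + 1 + 3 + 1 + 1 + 5 + 4 + 1 + 3 = 27 weeks.
After the first batch: Gamma(24 + 54, 11 + 27) = Gamma(78, 38).
Total count 33 over total exposure 6 weeks.
After the second batch: Gamma(78 + 33, 38 + 6) = Gamma(111, 44).
The posterior predictive for a window of length T is Negative Binomial with variance T·α'·(β'+T)/β'² = 4·111·48/1936 = 1332/121.

1332/121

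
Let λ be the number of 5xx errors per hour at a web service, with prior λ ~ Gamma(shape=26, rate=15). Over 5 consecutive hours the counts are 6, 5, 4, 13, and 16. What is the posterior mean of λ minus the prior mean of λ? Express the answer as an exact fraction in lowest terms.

53/30

Total count: 6 + 5 + 4 + 13 + 16 = 44.
Total exposure: 5 hours.
Posterior: α' = 26 + 44 = 70, β' = 15 + 5 = 20.
Posterior mean = 70/20 = 7/2; prior mean = 26/15 = 26/15. Difference = 7/2 − 26/15 = 53/30.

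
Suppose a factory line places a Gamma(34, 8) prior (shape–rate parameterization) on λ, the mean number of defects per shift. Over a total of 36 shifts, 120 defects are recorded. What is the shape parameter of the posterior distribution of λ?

154

Total count 120 over total exposure 36 shifts.
Gamma(α, β) with Poisson data over total exposure Σt gives posterior Gamma(α+Σx, β+Σt) = Gamma(154, 44).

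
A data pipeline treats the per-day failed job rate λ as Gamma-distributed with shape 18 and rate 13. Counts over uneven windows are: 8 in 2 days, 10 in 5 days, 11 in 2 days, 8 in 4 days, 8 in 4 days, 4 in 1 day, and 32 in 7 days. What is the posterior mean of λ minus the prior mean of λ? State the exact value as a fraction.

Total count: 8 + 10 + 11 + 8 + 8 + 4 + 32 = 81.
Total exposure: 2 + 5 + 2 + 4 + 4 + 1 + 7 = 25 days.
Posterior: α' = 18 + 81 = 99, β' = 13 + 25 = 38.
Posterior mean = 99/38 = 99/38; prior mean = 18/13 = 18/13. Difference = 99/38 − 18/13 = 603/494.

603/494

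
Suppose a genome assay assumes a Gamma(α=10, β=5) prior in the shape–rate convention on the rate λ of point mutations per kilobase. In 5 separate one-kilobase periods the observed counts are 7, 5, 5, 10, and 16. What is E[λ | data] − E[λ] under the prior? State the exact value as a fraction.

33/10

Total count: 7 + 5 + 5 + 10 + 16 = 43.
Total exposure: 5 kilobases.
Posterior: α' = 10 + 43 = 53, β' = 5 + 5 = 10.
Posterior mean = 53/10 = 53/10; prior mean = 10/5 = 2. Difference = 53/10 − 2 = 33/10.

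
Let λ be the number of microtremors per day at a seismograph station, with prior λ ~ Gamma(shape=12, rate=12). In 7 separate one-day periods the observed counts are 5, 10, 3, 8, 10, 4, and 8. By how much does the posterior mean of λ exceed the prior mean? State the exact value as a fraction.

41/19

Total count: 5 + 10 + 3 + 8 + 10 + 4 + 8 = 48.
Total exposure: 7 days.
Posterior: α' = 12 + 48 = 60, β' = 12 + 7 = 19.
Posterior mean = 60/19 = 60/19; prior mean = 12/12 = 1. Difference = 60/19 − 1 = 41/19.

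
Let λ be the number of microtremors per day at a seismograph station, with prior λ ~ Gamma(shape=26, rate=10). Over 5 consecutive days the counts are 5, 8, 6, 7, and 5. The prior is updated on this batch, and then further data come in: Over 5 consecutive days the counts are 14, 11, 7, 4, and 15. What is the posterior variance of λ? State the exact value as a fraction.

Total count: 5 + 8 + 6 + 7 + 5 = 31.
Total exposure: 5 days.
After the first batch: Gamma(26 + 31, 10 + 5) = Gamma(57, 15).
Total count: 14 + 11 + 7 + 4 + 15 = 51.
Total exposure: 5 days.
After the second batch: Gamma(57 + 51, 15 + 5) = Gamma(108, 20).
Posterior variance = α'/β'² = 108/400 = 27/100.

27/100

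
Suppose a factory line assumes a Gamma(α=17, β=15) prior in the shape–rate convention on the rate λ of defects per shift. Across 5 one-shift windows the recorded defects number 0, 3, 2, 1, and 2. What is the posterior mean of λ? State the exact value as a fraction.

5/4

Total count: 0 + 3 + 2 + 1 + 2 = 8.
Total exposure: 5 shifts.
By Gamma–Poisson conjugacy, the posterior is Gamma(α + Σx, β + Σt) = Gamma(17 + 8, 15 + 5) = Gamma(25, 20).
Posterior mean = α'/β' = 25/20 = 5/4.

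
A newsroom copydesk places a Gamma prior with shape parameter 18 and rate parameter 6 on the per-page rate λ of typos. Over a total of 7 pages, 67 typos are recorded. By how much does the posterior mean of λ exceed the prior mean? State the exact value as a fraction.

Total count 67 over total exposure 7 pages.
Posterior: α' = 18 + 67 = 85, β' = 6 + 7 = 13.
Posterior mean = 85/13 = 85/13; prior mean = 18/6 = 3. Difference = 85/13 − 3 = 46/13.

46/13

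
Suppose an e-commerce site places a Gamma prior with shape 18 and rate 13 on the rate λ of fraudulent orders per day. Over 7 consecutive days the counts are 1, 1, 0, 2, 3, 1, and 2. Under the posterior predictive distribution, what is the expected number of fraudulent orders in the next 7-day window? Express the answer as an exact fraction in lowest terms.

49/5

Total count: 1 + 1 + 0 + 2 + 3 + 1 + 2 = 10.
Total exposure: 7 days.
Gamma(α, β) with Poisson data over total exposure Σt gives posterior Gamma(α+Σx, β+Σt) = Gamma(28, 20).
Predictive mean over a 7-day window = T·E[λ|data] = 7·28/20 = 49/5.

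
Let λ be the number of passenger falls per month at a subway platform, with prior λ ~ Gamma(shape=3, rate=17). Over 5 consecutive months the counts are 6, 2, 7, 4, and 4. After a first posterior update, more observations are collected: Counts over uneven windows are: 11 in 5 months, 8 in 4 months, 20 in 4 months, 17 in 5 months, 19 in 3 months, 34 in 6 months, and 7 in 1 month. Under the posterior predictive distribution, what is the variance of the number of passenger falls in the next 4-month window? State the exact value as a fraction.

7668/625

Total count: 6 + 2 + 7 + 4 + 4 = 23.
Total exposure: 5 months.
After the first batch: Gamma(3 + 23, 17 + 5) = Gamma(26, 22).
Total count: 11 + 8 + 20 + 17 + 19 + 34 + 7 = 116.
Total exposure: 5 + 4 + 4 + 5 + 3 + 6 + 1 = 28 months.
After the second batch: Gamma(26 + 116, 22 + 28) = Gamma(142, 50).
The posterior predictive for a window of length T is Negative Binomial with variance T·α'·(β'+T)/β'² = 4·142·54/2500 = 7668/625.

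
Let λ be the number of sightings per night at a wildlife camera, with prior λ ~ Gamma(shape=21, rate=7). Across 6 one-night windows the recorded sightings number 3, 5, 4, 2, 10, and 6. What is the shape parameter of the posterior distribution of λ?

51

Total count: 3 + 5 + 4 + 2 + 10 + 6 = 30.
Total exposure: 6 nights.
The Gamma prior is conjugate for the Poisson rate, so λ | data ~ Gamma(21+30, 7+6) = Gamma(51, 13).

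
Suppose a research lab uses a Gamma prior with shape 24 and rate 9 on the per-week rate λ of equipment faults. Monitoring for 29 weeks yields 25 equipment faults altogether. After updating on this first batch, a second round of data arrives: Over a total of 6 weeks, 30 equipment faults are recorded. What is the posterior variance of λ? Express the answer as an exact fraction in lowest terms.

Total count 25 over total exposure 29 weeks.
After the first batch: Gamma(24 + 25, 9 + 29) = Gamma(49, 38).
Total count 30 over total exposure 6 weeks.
After the second batch: Gamma(49 + 30, 38 + 6) = Gamma(79, 44).
Posterior variance = α'/β'² = 79/1936.

79/1936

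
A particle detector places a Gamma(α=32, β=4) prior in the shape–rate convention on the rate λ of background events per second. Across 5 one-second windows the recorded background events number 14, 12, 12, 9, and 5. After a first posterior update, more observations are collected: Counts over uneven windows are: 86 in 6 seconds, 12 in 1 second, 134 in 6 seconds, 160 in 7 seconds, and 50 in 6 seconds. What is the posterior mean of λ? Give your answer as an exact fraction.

Total count: 14 + 12 + 12 + 9 + 5 = 52.
Total exposure: 5 seconds.
After the first batch: Gamma(32 + 52, 4 + 5) = Gamma(84, 9).
Total count: 86 + 12 + 134 + 160 + 50 = 442.
Total exposure: 6 + 1 + 6 + 7 + 6 = 26 seconds.
After the second batch: Gamma(84 + 442, 9 + 26) = Gamma(526, 35).
Posterior mean = α'/β' = 526/35.

526/35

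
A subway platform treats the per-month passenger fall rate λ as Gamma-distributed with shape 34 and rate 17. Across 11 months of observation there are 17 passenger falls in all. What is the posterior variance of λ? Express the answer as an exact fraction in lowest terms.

Total count 17 over total exposure 11 months.
Posterior: α' = 34 + 17 = 51, β' = 17 + 11 = 28.
Posterior variance = α'/β'² = 51/784.

51/784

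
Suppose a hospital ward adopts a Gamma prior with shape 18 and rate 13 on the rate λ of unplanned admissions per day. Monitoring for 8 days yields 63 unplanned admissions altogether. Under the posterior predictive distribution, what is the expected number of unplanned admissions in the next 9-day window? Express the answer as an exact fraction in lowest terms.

243/7

Total count 63 over total exposure 8 days.
Conjugate update: add total count to the shape and total exposure to the rate, giving Gamma(81, 21).
Predictive mean over a 9-day window = T·E[λ|data] = 9·81/21 = 243/7.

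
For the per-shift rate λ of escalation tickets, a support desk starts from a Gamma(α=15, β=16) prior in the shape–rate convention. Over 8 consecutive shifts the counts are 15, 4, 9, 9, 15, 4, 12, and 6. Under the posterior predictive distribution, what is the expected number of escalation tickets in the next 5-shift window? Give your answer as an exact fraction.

445/24

Total count: 15 + 4 + 9 + 9 + 15 + 4 + 12 + 6 = 74.
Total exposure: 8 shifts.
Posterior: α' = 15 + 74 = 89, β' = 16 + 8 = 24.
Predictive mean over a 5-shift window = T·E[λ|data] = 5·89/24 = 445/24.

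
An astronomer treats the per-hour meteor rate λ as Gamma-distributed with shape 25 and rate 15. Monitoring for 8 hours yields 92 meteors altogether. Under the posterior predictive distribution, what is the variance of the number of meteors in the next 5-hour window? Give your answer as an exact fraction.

16380/529

Total count 92 over total exposure 8 hours.
Posterior: α' = 25 + 92 = 117, β' = 15 + 8 = 23.
The posterior predictive for a window of length T is Negative Binomial with variance T·α'·(β'+T)/β'² = 5·117·28/529 = 16380/529.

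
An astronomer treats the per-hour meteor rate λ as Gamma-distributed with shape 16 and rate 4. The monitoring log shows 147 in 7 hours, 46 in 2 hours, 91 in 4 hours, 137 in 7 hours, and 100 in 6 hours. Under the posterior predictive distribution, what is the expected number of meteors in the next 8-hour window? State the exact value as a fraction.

716/5

Total count: 147 + 46 + 91 + 137 + 100 = 521.
Total exposure: 7 + 2 + 4 + 7 + 6 = 26 hours.
The Gamma prior is conjugate for the Poisson rate, so λ | data ~ Gamma(16+521, 4+26) = Gamma(537, 30).
Predictive mean over an 8-hour window = T·E[λ|data] = 8·537/30 = 716/5.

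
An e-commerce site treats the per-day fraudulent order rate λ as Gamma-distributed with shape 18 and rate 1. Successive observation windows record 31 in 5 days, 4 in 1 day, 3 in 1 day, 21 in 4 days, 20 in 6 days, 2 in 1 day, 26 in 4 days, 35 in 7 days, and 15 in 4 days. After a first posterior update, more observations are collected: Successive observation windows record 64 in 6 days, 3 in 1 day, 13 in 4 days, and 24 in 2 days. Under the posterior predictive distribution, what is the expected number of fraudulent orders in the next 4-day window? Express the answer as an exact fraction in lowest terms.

1116/47

Total count: 31 + 4 + 3 + 21 + 20 + 2 + 26 + 35 + 15 = 157.
Total exposure: 5 + 1 + 1 + 4 + 6 + 1 + 4 + 7 + 4 = 33 days.
After the first batch: Gamma(18 + 157, 1 + 33) = Gamma(175, 34).
Total count: 64 + 3 + 13 + 24 = 104.
Total exposure: 6 + 1 + 4 + 2 = 13 days.
After the second batch: Gamma(175 + 104, 34 + 13) = Gamma(279, 47).
Predictive mean over a 4-day window = T·E[λ|data] = 4·279/47 = 1116/47.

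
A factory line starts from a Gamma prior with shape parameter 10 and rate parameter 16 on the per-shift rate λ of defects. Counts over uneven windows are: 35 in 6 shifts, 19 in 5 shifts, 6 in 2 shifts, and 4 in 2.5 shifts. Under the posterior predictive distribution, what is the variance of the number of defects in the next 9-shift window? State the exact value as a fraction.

Total count: 35 + 19 + 6 + 4 = 64.
Total exposure: 6 + 5 + 2 + 2.5 = 15.5 shifts.
Conjugate update: add total count to the shape and total exposure to the rate, giving Gamma(74, 63/2).
The posterior predictive for a window of length T is Negative Binomial with variance T·α'·(β'+T)/β'² = 9·74·(81/2)/(3969/4) = 1332/49.

1332/49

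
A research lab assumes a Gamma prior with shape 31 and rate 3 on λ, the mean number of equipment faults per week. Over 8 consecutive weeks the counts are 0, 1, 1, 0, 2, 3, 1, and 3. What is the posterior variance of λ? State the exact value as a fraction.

Total count: 0 + 1 + 1 + 0 + 2 + 3 + 1 + 3 = 11.
Total exposure: 8 weeks.
The Gamma prior is conjugate for the Poisson rate, so λ | data ~ Gamma(31+11, 3+8) = Gamma(42, 11).
Posterior variance = α'/β'² = 42/121.

42/121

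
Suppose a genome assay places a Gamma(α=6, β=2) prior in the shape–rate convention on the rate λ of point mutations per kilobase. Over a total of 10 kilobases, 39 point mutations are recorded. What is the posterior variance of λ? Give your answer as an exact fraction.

Total count 39 over total exposure 10 kilobases.
Conjugate update: add total count to the shape and total exposure to the rate, giving Gamma(45, 12).
Posterior variance = α'/β'² = 45/144 = 5/16.

5/16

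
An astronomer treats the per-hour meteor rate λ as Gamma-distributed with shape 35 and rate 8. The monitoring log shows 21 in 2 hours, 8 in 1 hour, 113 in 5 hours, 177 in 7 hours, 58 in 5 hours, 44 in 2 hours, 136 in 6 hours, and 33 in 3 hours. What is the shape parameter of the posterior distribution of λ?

Total count: 21 + 8 + 113 + 177 + 58 + 44 + 136 + 33 = 590.
Total exposure: 2 + 1 + 5 + 7 + 5 + 2 + 6 + 3 = 31 hours.
The Gamma prior is conjugate for the Poisson rate, so λ | data ~ Gamma(35+590, 8+31) = Gamma(625, 39).

625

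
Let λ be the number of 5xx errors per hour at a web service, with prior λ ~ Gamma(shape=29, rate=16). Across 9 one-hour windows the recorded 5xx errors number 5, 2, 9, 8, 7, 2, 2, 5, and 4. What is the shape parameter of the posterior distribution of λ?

Total count: 5 + 2 + 9 + 8 + 7 + 2 + 2 + 5 + 4 = 44.
Total exposure: 9 hours.
Posterior: α' = 29 + 44 = 73, β' = 16 + 9 = 25.

73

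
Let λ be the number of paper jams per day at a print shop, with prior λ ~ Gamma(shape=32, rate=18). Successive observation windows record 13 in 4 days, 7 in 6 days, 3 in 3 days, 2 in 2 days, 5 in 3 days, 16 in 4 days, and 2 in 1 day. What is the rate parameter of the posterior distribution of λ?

Total count: 13 + 7 + 3 + 2 + 5 + 16 + 2 = 48.
Total exposure: 4 + 6 + 3 + 2 + 3 + 4 + 1 = 23 days.
Gamma(α, β) with Poisson data over total exposure Σt gives posterior Gamma(α+Σx, β+Σt) = Gamma(80, 41).

41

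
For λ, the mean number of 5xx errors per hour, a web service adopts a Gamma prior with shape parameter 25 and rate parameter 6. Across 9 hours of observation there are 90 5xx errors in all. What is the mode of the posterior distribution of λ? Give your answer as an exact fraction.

38/5

Total count 90 over total exposure 9 hours.
Posterior: α' = 25 + 90 = 115, β' = 6 + 9 = 15.
Posterior mode = (α'−1)/β' = 114/15 = 38/5.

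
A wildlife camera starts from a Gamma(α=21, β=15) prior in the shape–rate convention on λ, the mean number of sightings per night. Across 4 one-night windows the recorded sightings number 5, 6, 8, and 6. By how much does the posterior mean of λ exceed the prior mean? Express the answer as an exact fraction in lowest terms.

Total count: 5 + 6 + 8 + 6 = 25.
Total exposure: 4 nights.
Gamma(α, β) with Poisson data over total exposure Σt gives posterior Gamma(α+Σx, β+Σt) = Gamma(46, 19).
Posterior mean = 46/19 = 46/19; prior mean = 21/15 = 7/5. Difference = 46/19 − 7/5 = 97/95.

97/95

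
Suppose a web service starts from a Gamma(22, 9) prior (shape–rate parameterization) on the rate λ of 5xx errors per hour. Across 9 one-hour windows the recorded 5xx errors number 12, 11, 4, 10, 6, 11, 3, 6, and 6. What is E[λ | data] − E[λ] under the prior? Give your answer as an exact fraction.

Total count: 12 + 11 + 4 + 10 + 6 + 11 + 3 + 6 + 6 = 69.
Total exposure: 9 hours.
Conjugate update: add total count to the shape and total exposure to the rate, giving Gamma(91, 18).
Posterior mean = 91/18 = 91/18; prior mean = 22/9 = 22/9. Difference = 91/18 − 22/9 = 47/18.

47/18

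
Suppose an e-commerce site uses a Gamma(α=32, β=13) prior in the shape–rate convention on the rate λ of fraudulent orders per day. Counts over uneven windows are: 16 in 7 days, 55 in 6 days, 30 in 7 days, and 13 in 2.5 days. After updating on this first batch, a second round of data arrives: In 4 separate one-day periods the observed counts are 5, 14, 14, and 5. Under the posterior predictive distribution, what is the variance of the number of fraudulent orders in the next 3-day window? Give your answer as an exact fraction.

93840/6241

Total count: 16 + 55 + 30 + 13 = 114.
Total exposure: 7 + 6 + 7 + 2.5 = 22.5 days.
After the first batch: Gamma(32 + 114, 13 + 22.5) = Gamma(146, 71/2).
Total count: 5 + 14 + 14 + 5 = 38.
Total exposure: 4 days.
After the second batch: Gamma(146 + 38, 71/2 + 4) = Gamma(184, 79/2).
The posterior predictive for a window of length T is Negative Binomial with variance T·α'·(β'+T)/β'² = 3·184·(85/2)/(6241/4) = 93840/6241.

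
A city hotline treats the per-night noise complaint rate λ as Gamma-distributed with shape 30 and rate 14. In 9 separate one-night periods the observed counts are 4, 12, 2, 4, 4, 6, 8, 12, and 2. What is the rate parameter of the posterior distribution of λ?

Total count: 4 + 12 + 2 + 4 + 4 + 6 + 8 + 12 + 2 = 54.
Total exposure: 9 nights.
The Gamma prior is conjugate for the Poisson rate, so λ | data ~ Gamma(30+54, 14+9) = Gamma(84, 23).

23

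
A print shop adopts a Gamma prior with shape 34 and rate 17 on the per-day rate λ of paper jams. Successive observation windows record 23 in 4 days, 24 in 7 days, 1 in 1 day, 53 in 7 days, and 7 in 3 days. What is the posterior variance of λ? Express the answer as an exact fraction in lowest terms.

Total count: 23 + 24 + 1 + 53 + 7 = 108.
Total exposure: 4 + 7 + 1 + 7 + 3 = 22 days.
Gamma(α, β) with Poisson data over total exposure Σt gives posterior Gamma(α+Σx, β+Σt) = Gamma(142, 39).
Posterior variance = α'/β'² = 142/1521.

142/1521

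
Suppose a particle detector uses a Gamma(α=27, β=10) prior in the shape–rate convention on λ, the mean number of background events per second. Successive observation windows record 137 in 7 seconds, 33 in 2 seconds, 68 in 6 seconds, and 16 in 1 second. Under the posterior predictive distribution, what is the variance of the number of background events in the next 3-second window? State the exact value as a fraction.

Total count: 137 + 33 + 68 + 16 = 254.
Total exposure: 7 + 2 + 6 + 1 = 16 seconds.
Conjugate update: add total count to the shape and total exposure to the rate, giving Gamma(281, 26).
The posterior predictive for a window of length T is Negative Binomial with variance T·α'·(β'+T)/β'² = 3·281·29/676 = 24447/676.

24447/676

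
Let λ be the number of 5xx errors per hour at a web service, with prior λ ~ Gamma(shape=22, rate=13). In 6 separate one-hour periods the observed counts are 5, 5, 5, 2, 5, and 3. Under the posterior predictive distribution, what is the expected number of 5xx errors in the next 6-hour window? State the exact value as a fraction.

282/19

Total count: 5 + 5 + 5 + 2 + 5 + 3 = 25.
Total exposure: 6 hours.
Posterior: α' = 22 + 25 = 47, β' = 13 + 6 = 19.
Predictive mean over a 6-hour window = T·E[λ|data] = 6·47/19 = 282/19.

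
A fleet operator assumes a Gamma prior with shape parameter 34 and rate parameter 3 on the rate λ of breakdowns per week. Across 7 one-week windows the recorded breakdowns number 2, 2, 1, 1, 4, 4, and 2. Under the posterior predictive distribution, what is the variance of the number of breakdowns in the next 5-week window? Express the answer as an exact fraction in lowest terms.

Total count: 2 + 2 + 1 + 1 + 4 + 4 + 2 = 16.
Total exposure: 7 weeks.
Conjugate update: add total count to the shape and total exposure to the rate, giving Gamma(50, 10).
The posterior predictive for a window of length T is Negative Binomial with variance T·α'·(β'+T)/β'² = 5·50·15/100 = 75/2.

75/2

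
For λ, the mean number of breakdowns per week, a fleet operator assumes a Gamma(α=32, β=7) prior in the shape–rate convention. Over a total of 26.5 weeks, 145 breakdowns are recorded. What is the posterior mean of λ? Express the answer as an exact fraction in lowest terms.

Total count 145 over total exposure 26.5 weeks.
The Gamma prior is conjugate for the Poisson rate, so λ | data ~ Gamma(32+145, 7+26.5) = Gamma(177, 67/2).
Posterior mean = α'/β' = 177/(67/2) = 354/67.

354/67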